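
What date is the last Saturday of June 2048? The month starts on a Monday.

June 2048 begins on a Monday, so the first Saturday is June 6 (5 days later).
June 2048 has 30 days. Adding weeks: 6, 13, 20, 27 — the last one ≤ 30 is the 27th.

27 June 2048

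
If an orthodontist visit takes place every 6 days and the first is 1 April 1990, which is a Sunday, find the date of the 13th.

12 June 1990

The 13th occurrence is 12 intervals after the first: 12 × 6 = 72 days after 1 April 1990.
April has 30 days — 29 days to the end of April leaves 43.
May has 31 days (12 left).
12 days into June → 12 June 1990.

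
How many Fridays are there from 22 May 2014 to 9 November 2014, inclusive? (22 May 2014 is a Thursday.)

25

22 May 2014 is a Thursday; the first Friday on or after it is 23 May 2014 (1 day later).
From 23 May 2014 to 9 November 2014: 8 + 30 + 31 + 31 + 30 + 31 + 9 = 170 days (rest of May, June, July, August, September, October, November).
170 ÷ 7 = 24 full weeks with remainder 2, so 24 more Fridays after the first → 25.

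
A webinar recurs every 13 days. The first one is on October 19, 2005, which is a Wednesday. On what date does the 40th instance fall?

March 10, 2007

The 40th occurrence is 39 intervals after the first: 39 × 13 = 507 days after October 19, 2005.
October has 31 days — 12 days to the end of October leaves 495.
From end of October to end of 2005 is 61 days (434 left).
2006 has 365 days (69 left).
January has 31 days (38 left).
February has 28 days (10 left).
10 days into March → March 10, 2007.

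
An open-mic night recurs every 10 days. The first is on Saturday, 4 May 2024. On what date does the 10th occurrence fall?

2 August 2024

The 10th occurrence is 9 intervals after the first: 9 × 10 = 90 days after 4 May 2024.
May has 31 days — 27 days to the end of May leaves 63.
June has 30 days (33 left).
July has 31 days (2 left).
2 days into August → 2 August 2024.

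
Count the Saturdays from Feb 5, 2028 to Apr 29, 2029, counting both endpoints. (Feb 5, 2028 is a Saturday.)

Feb 5, 2028 is a Saturday; the first Saturday on or after it is Feb 5, 2028.
From Feb 5, 2028 to Apr 29, 2029: 330 + 119 = 449 days (rest of 2028, to Apr 29, 2029 in 2029).
449 ÷ 7 = 64 full weeks with remainder 1, so 64 more Saturdays after the first → 65.

65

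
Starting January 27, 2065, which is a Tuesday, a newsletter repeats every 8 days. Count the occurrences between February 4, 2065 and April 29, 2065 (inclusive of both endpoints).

Occurrences land 8·i days after January 27, 2065 for i = 0, 1, 2, …
February 4, 2065 is 8 days after the start; 8 ÷ 8 = 1 remainder 0. First occurrence in the window: #2 on February 4, 2065 (1×8 = 8 days in).
April 29, 2065 is 92 days after the start; 92 ÷ 8 = 11 remainder 4. Last occurrence in the window: #12 on April 25, 2065.
Occurrences #2 through #12: 11 in total.

11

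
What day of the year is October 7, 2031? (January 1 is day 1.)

Days in months before October: 31 + 28 + 31 + 30 + 31 + 30 + 31 + 31 + 30 = 273.
Plus 7 days into October → day 280.

280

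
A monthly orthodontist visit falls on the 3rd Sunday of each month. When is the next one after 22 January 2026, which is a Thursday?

January 2026 starts on a Thursday; its first Sunday is the 4th, so the 3rd Sunday is the 18th — 18 January 2026.
That is not after 22 January 2026, so look at February 2026.
February 2026 starts on a Sunday; its first Sunday is the 1st, so the 3rd Sunday is the 15th — 15 February 2026.

15 February 2026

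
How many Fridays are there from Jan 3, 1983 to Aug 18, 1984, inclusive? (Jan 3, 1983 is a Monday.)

85

Jan 3, 1983 is a Monday; the first Friday on or after it is Jan 7, 1983 (4 days later).
From Jan 7, 1983 to Aug 18, 1984: 358 + 231 = 589 days (rest of 1983, to Aug 18, 1984 in 1984).
589 ÷ 7 = 84 full weeks with remainder 1, so 84 more Fridays after the first → 85.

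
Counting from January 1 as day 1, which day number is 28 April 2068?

Days in months before April: 31 + 29 + 31 = 91.
Plus 28 days into April → day 119.

119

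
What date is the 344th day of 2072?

January has 31 days (344 − 31 = 313 remain).
February has 29 days (313 − 29 = 284 remain).
March has 31 days (284 − 31 = 253 remain).
April has 30 days (253 − 30 = 223 remain).
May has 31 days (223 − 31 = 192 remain).
June has 30 days (192 − 30 = 162 remain).
July has 31 days (162 − 31 = 131 remain).
August has 31 days (131 − 31 = 100 remain).
September has 30 days (100 − 30 = 70 remain).
October has 31 days (70 − 31 = 39 remain).
November has 30 days (39 − 30 = 9 remain).
9 into December → December 9.

9 December 2072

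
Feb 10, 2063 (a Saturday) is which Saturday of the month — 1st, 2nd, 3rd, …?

Day 10 falls in week ⌈10/7⌉ of the month.
Days 1–7 hold the 1st Saturday, 8–14 the 2nd, 15–21 the 3rd, 22–28 the 4th, 29–31 the 5th.
10 is in the range for the 2nd.

2nd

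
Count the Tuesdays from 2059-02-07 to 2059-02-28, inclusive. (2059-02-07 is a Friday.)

3

2059-02-07 is a Friday; the first Tuesday on or after it is 2059-02-11 (4 days later).
From 2059-02-11 to 2059-02-28 is 28 − 11 = 17 days.
17 ÷ 7 = 2 full weeks with remainder 3, so 2 more Tuesdays after the first → 3.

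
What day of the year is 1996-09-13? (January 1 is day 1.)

Days in months before September: 31 + 29 + 31 + 30 + 31 + 30 + 31 + 31 = 244.
Plus 13 days into September → day 257.

257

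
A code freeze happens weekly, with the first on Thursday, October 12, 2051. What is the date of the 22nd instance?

The 22nd occurrence is 21 intervals after the first: 21 × 7 = 147 days after October 12, 2051.
October has 31 days — 19 days to the end of October leaves 128.
November has 30 days (98 left).
December has 31 days (67 left).
January has 31 days (36 left).
February has 29 days (7 left).
7 days into March → March 7, 2052.

March 7, 2052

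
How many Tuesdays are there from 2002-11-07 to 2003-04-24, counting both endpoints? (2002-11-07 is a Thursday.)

2002-11-07 is a Thursday; the first Tuesday on or after it is 2002-11-12 (5 days later).
From 2002-11-12 to 2003-04-24: 18 + 31 + 31 + 28 + 31 + 24 = 163 days (rest of November, December, January, February, March, April).
163 ÷ 7 = 23 full weeks with remainder 2, so 23 more Tuesdays after the first → 24.

24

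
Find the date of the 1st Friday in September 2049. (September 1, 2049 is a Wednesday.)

September 3, 2049

September 2049 begins on a Wednesday, so the first Friday is September 3 (2 days later).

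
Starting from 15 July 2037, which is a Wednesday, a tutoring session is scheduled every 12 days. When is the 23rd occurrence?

The 23rd occurrence is 22 intervals after the first: 22 × 12 = 264 days after 15 July 2037.
July has 31 days — 16 days to the end of July leaves 248.
August has 31 days (217 left).
September has 30 days (187 left).
October has 31 days (156 left).
November has 30 days (126 left).
December has 31 days (95 left).
January has 31 days (64 left).
February has 28 days (36 left).
March has 31 days (5 left).
5 days into April → 5 April 2038.

5 April 2038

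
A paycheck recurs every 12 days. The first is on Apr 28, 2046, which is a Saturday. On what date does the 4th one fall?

Jun 3, 2046

The 4th occurrence is 3 intervals after the first: 3 × 12 = 36 days after Apr 28, 2046.
Apr has 30 days — 2 days to the end of Apr leaves 34.
May has 31 days (3 left).
3 days into Jun → Jun 3, 2046.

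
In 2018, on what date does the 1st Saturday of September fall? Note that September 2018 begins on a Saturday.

September 2018 begins on a Saturday, so the first Saturday is September 1.

1 September 2018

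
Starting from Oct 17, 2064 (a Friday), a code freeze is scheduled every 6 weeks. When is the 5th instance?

Apr 3, 2065

The 5th occurrence is 4 intervals after the first: 4 × 42 = 168 days after Oct 17, 2064.
Oct has 31 days — 14 days to the end of Oct leaves 154.
Nov has 30 days (124 left).
Dec has 31 days (93 left).
Jan has 31 days (62 left).
Feb has 28 days (34 left).
Mar has 31 days (3 left).
3 days into Apr → Apr 3, 2065.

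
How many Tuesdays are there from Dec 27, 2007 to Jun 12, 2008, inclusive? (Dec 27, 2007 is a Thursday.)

Dec 27, 2007 is a Thursday; the first Tuesday on or after it is Jan 1, 2008 (5 days later).
From Jan 1, 2008 to Jun 12, 2008: 30 + 29 + 31 + 30 + 31 + 12 = 163 days (rest of Jan, Feb, Mar, Apr, May, Jun).
163 ÷ 7 = 23 full weeks with remainder 2, so 23 more Tuesdays after the first → 24.

24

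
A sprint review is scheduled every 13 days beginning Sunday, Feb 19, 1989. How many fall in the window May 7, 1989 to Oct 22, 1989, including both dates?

13

Occurrences land 13·i days after Feb 19, 1989 for i = 0, 1, 2, …
May 7, 1989 is 77 days after the start; 77 ÷ 13 = 5 remainder 12; since the remainder is 12, round up to i = 6. First occurrence in the window: #7 on May 8, 1989 (6×13 = 78 days in).
Oct 22, 1989 is 245 days after the start; 245 ÷ 13 = 18 remainder 11. Last occurrence in the window: #19 on Oct 11, 1989.
Occurrences #7 through #19: 13 in total.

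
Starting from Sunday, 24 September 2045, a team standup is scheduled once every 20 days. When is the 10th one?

23 March 2046

The 10th occurrence is 9 intervals after the first: 9 × 20 = 180 days after 24 September 2045.
September has 30 days — 6 days to the end of September leaves 174.
October has 31 days (143 left).
November has 30 days (113 left).
December has 31 days (82 left).
January has 31 days (51 left).
February has 28 days (23 left).
23 days into March → 23 March 2046.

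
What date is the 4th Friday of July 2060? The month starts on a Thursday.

July 2060 begins on a Thursday, so the first Friday is July 2 (1 day later).
The 4th Friday is 3 weeks later: 2 + 21 = 23.

July 23, 2060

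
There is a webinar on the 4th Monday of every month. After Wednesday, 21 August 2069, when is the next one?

August 2069 starts on a Thursday; its first Monday is the 5th, so the 4th Monday is the 26th — 26 August 2069.
26 August 2069 is after 21 August 2069, so that is the next one.

26 August 2069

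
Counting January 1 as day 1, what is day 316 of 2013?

12 November 2013

January has 31 days (316 − 31 = 285 remain).
February has 28 days (285 − 28 = 257 remain).
March has 31 days (257 − 31 = 226 remain).
April has 30 days (226 − 30 = 196 remain).
May has 31 days (196 − 31 = 165 remain).
June has 30 days (165 − 30 = 135 remain).
July has 31 days (135 − 31 = 104 remain).
August has 31 days (104 − 31 = 73 remain).
September has 30 days (73 − 30 = 43 remain).
October has 31 days (43 − 31 = 12 remain).
12 into November → November 12.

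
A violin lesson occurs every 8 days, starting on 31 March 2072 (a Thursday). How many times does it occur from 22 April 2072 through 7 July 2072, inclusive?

Occurrences land 8·i days after 31 March 2072 for i = 0, 1, 2, …
22 April 2072 is 22 days after the start; 22 ÷ 8 = 2 remainder 6; since the remainder is 6, round up to i = 3. First occurrence in the window: #4 on 24 April 2072 (3×8 = 24 days in).
7 July 2072 is 98 days after the start; 98 ÷ 8 = 12 remainder 2. Last occurrence in the window: #13 on 5 July 2072.
Occurrences #4 through #13: 10 in total.

10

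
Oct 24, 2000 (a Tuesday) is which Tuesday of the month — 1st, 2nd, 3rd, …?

4th

Day 24 falls in week ⌈24/7⌉ of the month.
Days 1–7 hold the 1st Tuesday, 8–14 the 2nd, 15–21 the 3rd, 22–28 the 4th, 29–31 the 5th.
24 is in the range for the 4th.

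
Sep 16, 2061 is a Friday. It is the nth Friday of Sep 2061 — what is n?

3rd

Day 16 falls in week ⌈16/7⌉ of the month.
Days 1–7 hold the 1st Friday, 8–14 the 2nd, 15–21 the 3rd, 22–28 the 4th, 29–31 the 5th.
16 is in the range for the 3rd.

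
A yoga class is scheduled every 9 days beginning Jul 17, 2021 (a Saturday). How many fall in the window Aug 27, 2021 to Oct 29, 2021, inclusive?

Occurrences land 9·i days after Jul 17, 2021 for i = 0, 1, 2, …
Aug 27, 2021 is 41 days after the start; 41 ÷ 9 = 4 remainder 5; since the remainder is 5, round up to i = 5. First occurrence in the window: #6 on Aug 31, 2021 (5×9 = 45 days in).
Oct 29, 2021 is 104 days after the start; 104 ÷ 9 = 11 remainder 5. Last occurrence in the window: #12 on Oct 24, 2021.
Occurrences #6 through #12: 7 in total.

7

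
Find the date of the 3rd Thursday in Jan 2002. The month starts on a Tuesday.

Jan 17, 2002

Jan 2002 begins on a Tuesday, so the first Thursday is Jan 3 (2 days later).
The 3rd Thursday is 2 weeks later: 3 + 14 = 17.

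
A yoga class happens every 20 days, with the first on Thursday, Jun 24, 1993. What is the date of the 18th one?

May 30, 1994

The 18th occurrence is 17 intervals after the first: 17 × 20 = 340 days after Jun 24, 1993.
Jun has 30 days — 6 days to the end of Jun leaves 334.
Jul has 31 days (303 left).
Aug has 31 days (272 left).
Sep has 30 days (242 left).
Oct has 31 days (211 left).
Nov has 30 days (181 left).
Dec has 31 days (150 left).
Jan has 31 days (119 left).
Feb has 28 days (91 left).
Mar has 31 days (60 left).
Apr has 30 days (30 left).
30 days into May → May 30, 1994.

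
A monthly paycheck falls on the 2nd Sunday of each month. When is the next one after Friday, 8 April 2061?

10 April 2061

April 2061 starts on a Friday; its first Sunday is the 3rd, so the 2nd Sunday is the 10th — 10 April 2061.
10 April 2061 is after 8 April 2061, so that is the next one.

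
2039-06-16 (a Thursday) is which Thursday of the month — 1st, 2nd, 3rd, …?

3rd

Day 16 falls in week ⌈16/7⌉ of the month.
Days 1–7 hold the 1st Thursday, 8–14 the 2nd, 15–21 the 3rd, 22–28 the 4th, 29–31 the 5th.
16 is in the range for the 3rd.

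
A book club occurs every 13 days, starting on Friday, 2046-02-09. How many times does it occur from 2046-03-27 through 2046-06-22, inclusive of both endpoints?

Occurrences land 13·i days after 2046-02-09 for i = 0, 1, 2, …
2046-03-27 is 46 days after the start; 46 ÷ 13 = 3 remainder 7; since the remainder is 7, round up to i = 4. First occurrence in the window: #5 on 2046-04-02 (4×13 = 52 days in).
2046-06-22 is 133 days after the start; 133 ÷ 13 = 10 remainder 3. Last occurrence in the window: #11 on 2046-06-19.
Occurrences #5 through #11: 7 in total.

7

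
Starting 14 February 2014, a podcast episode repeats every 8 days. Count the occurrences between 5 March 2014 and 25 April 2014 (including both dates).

6

Occurrences land 8·i days after 14 February 2014 for i = 0, 1, 2, …
5 March 2014 is 19 days after the start; 19 ÷ 8 = 2 remainder 3; since the remainder is 3, round up to i = 3. First occurrence in the window: #4 on 10 March 2014 (3×8 = 24 days in).
25 April 2014 is 70 days after the start; 70 ÷ 8 = 8 remainder 6. Last occurrence in the window: #9 on 19 April 2014.
Occurrences #4 through #9: 6 in total.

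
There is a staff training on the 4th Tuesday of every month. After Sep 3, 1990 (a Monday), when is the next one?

Sep 25, 1990

Sep 1990 starts on a Saturday; its first Tuesday is the 4th, so the 4th Tuesday is the 25th — Sep 25, 1990.
Sep 25, 1990 is after Sep 3, 1990, so that is the next one.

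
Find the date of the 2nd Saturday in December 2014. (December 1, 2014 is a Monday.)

December 13, 2014

December 2014 begins on a Monday, so the first Saturday is December 6 (5 days later).
The 2nd Saturday is 1 weeks later: 6 + 7 = 13.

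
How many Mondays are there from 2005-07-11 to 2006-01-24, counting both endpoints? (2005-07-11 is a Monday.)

29

2005-07-11 is a Monday; the first Monday on or after it is 2005-07-11.
From 2005-07-11 to 2006-01-24: 20 + 31 + 30 + 31 + 30 + 31 + 24 = 197 days (rest of July, August, September, October, November, December, January).
197 ÷ 7 = 28 full weeks with remainder 1, so 28 more Mondays after the first → 29.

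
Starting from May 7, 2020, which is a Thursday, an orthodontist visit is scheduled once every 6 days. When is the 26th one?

The 26th occurrence is 25 intervals after the first: 25 × 6 = 150 days after May 7, 2020.
May has 31 days — 24 days to the end of May leaves 126.
Jun has 30 days (96 left).
Jul has 31 days (65 left).
Aug has 31 days (34 left).
Sep has 30 days (4 left).
4 days into Oct → Oct 4, 2020.

Oct 4, 2020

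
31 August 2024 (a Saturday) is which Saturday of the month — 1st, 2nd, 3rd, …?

5th

Day 31 falls in week ⌈31/7⌉ of the month.
Days 1–7 hold the 1st Saturday, 8–14 the 2nd, 15–21 the 3rd, 22–28 the 4th, 29–31 the 5th.
31 is in the range for the 5th.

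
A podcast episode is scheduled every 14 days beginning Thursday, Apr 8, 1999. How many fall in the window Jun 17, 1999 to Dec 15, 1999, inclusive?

Occurrences land 14·i days after Apr 8, 1999 for i = 0, 1, 2, …
Jun 17, 1999 is 70 days after the start; 70 ÷ 14 = 5 remainder 0. First occurrence in the window: #6 on Jun 17, 1999 (5×14 = 70 days in).
Dec 15, 1999 is 251 days after the start; 251 ÷ 14 = 17 remainder 13. Last occurrence in the window: #18 on Dec 2, 1999.
Occurrences #6 through #18: 13 in total.

13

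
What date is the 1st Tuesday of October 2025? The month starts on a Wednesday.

October 2025 begins on a Wednesday, so the first Tuesday is October 7 (6 days later).

7 October 2025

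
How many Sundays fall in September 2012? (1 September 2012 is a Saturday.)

1 September 2012 is a Saturday; the first Sunday on or after it is 2 September 2012 (1 day later).
From 2 September 2012 to 30 September 2012 is 30 − 2 = 28 days.
28 ÷ 7 = 4 full weeks with remainder 0, so 4 more Sundays after the first → 5.

5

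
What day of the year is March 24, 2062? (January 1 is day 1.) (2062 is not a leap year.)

Days in months before March: 31 + 28 = 59.
Plus 24 days into March → day 83.

83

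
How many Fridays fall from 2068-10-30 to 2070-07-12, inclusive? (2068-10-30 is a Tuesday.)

89

2068-10-30 is a Tuesday; the first Friday on or after it is 2068-11-02 (3 days later).
From 2068-11-02 to 2070-07-12: 59 + 365 + 193 = 617 days (rest of 2068, 2069, to 2070-07-12 in 2070).
617 ÷ 7 = 88 full weeks with remainder 1, so 88 more Fridays after the first → 89.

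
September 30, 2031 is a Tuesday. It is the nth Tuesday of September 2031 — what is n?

5th

Day 30 falls in week ⌈30/7⌉ of the month.
Days 1–7 hold the 1st Tuesday, 8–14 the 2nd, 15–21 the 3rd, 22–28 the 4th, 29–31 the 5th.
30 is in the range for the 5th.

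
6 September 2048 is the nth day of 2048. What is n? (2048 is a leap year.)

250

Days in months before September: 31 + 29 + 31 + 30 + 31 + 30 + 31 + 31 = 244.
Plus 6 days into September → day 250.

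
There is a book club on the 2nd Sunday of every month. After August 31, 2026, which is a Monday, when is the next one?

September 13, 2026

August 2026 starts on a Saturday; its first Sunday is the 2nd, so the 2nd Sunday is the 9th — August 9, 2026.
That is not after August 31, 2026, so look at September 2026.
September 2026 starts on a Tuesday; its first Sunday is the 6th, so the 2nd Sunday is the 13th — September 13, 2026.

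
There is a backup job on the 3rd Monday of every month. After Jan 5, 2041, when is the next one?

Jan 2041 starts on a Tuesday; its first Monday is the 7th, so the 3rd Monday is the 21st — Jan 21, 2041.
Jan 21, 2041 is after Jan 5, 2041, so that is the next one.

Jan 21, 2041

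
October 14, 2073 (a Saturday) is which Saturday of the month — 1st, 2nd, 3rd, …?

2nd

Day 14 falls in week ⌈14/7⌉ of the month.
Days 1–7 hold the 1st Saturday, 8–14 the 2nd, 15–21 the 3rd, 22–28 the 4th, 29–31 the 5th.
14 is in the range for the 2nd.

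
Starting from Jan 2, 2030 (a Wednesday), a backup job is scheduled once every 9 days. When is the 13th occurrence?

The 13th occurrence is 12 intervals after the first: 12 × 9 = 108 days after Jan 2, 2030.
Jan has 31 days — 29 days to the end of Jan leaves 79.
Feb has 28 days (51 left).
Mar has 31 days (20 left).
20 days into Apr → Apr 20, 2030.

Apr 20, 2030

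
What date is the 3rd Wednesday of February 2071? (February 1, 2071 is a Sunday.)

February 2071 begins on a Sunday, so the first Wednesday is February 4 (3 days later).
The 3rd Wednesday is 2 weeks later: 4 + 14 = 18.

2071-02-18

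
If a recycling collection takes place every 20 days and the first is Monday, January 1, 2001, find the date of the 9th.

The 9th occurrence is 8 intervals after the first: 8 × 20 = 160 days after January 1, 2001.
January has 31 days — 30 days to the end of January leaves 130.
February has 28 days (102 left).
March has 31 days (71 left).
April has 30 days (41 left).
May has 31 days (10 left).
10 days into June → June 10, 2001.

June 10, 2001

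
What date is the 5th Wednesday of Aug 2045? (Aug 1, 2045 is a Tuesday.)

Aug 2045 begins on a Tuesday, so the first Wednesday is Aug 2 (1 day later).
The 5th Wednesday is 4 weeks later: 2 + 28 = 30.

Aug 30, 2045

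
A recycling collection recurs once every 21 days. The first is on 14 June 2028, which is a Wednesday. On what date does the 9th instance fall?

The 9th occurrence is 8 intervals after the first: 8 × 21 = 168 days after 14 June 2028.
June has 30 days — 16 days to the end of June leaves 152.
July has 31 days (121 left).
August has 31 days (90 left).
September has 30 days (60 left).
October has 31 days (29 left).
29 days into November → 29 November 2028.

29 November 2028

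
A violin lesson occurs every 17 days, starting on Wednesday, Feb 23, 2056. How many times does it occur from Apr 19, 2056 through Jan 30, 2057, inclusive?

Occurrences land 17·i days after Feb 23, 2056 for i = 0, 1, 2, …
Apr 19, 2056 is 56 days after the start; 56 ÷ 17 = 3 remainder 5; since the remainder is 5, round up to i = 4. First occurrence in the window: #5 on May 1, 2056 (4×17 = 68 days in).
Jan 30, 2057 is 342 days after the start; 342 ÷ 17 = 20 remainder 2. Last occurrence in the window: #21 on Jan 28, 2057.
Occurrences #5 through #21: 17 in total.

17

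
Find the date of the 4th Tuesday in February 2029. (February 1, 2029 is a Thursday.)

27 February 2029

February 2029 begins on a Thursday, so the first Tuesday is February 6 (5 days later).
The 4th Tuesday is 3 weeks later: 6 + 21 = 27.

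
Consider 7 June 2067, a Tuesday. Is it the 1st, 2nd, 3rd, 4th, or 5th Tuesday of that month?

1st

Day 7 falls in week ⌈7/7⌉ of the month.
Days 1–7 hold the 1st Tuesday, 8–14 the 2nd, 15–21 the 3rd, 22–28 the 4th, 29–31 the 5th.
7 is in the range for the 1st.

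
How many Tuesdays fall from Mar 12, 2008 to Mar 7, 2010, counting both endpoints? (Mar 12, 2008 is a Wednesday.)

103

Mar 12, 2008 is a Wednesday; the first Tuesday on or after it is Mar 18, 2008 (6 days later).
From Mar 18, 2008 to Mar 7, 2010: 288 + 365 + 66 = 719 days (rest of 2008, 2009, to Mar 7, 2010 in 2010).
719 ÷ 7 = 102 full weeks with remainder 5, so 102 more Tuesdays after the first → 103.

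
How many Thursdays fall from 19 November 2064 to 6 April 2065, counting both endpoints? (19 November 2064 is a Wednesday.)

20

19 November 2064 is a Wednesday; the first Thursday on or after it is 20 November 2064 (1 day later).
From 20 November 2064 to 6 April 2065: 10 + 31 + 31 + 28 + 31 + 6 = 137 days (rest of November, December, January, February, March, April).
137 ÷ 7 = 19 full weeks with remainder 4, so 19 more Thursdays after the first → 20.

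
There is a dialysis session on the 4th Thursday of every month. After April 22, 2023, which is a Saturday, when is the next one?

April 27, 2023

April 2023 starts on a Saturday; its first Thursday is the 6th, so the 4th Thursday is the 27th — April 27, 2023.
April 27, 2023 is after April 22, 2023, so that is the next one.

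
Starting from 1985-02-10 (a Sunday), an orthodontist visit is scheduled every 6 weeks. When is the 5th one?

The 5th occurrence is 4 intervals after the first: 4 × 42 = 168 days after 1985-02-10.
February has 28 days — 18 days to the end of February leaves 150.
March has 31 days (119 left).
April has 30 days (89 left).
May has 31 days (58 left).
June has 30 days (28 left).
28 days into July → 1985-07-28.

1985-07-28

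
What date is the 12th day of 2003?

12 January 2003

12 into January → January 12.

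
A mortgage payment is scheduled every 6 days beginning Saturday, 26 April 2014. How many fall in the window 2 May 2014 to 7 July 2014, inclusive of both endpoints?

12

Occurrences land 6·i days after 26 April 2014 for i = 0, 1, 2, …
2 May 2014 is 6 days after the start; 6 ÷ 6 = 1 remainder 0. First occurrence in the window: #2 on 2 May 2014 (1×6 = 6 days in).
7 July 2014 is 72 days after the start; 72 ÷ 6 = 12 remainder 0. Last occurrence in the window: #13 on 7 July 2014.
Occurrences #2 through #13: 12 in total.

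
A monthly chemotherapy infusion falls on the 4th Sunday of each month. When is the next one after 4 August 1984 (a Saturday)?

August 1984 starts on a Wednesday; its first Sunday is the 5th, so the 4th Sunday is the 26th — 26 August 1984.
26 August 1984 is after 4 August 1984, so that is the next one.

26 August 1984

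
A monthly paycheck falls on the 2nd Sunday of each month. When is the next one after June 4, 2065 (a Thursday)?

June 14, 2065

June 2065 starts on a Monday; its first Sunday is the 7th, so the 2nd Sunday is the 14th — June 14, 2065.
June 14, 2065 is after June 4, 2065, so that is the next one.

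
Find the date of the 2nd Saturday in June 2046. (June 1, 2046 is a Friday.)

June 2046 begins on a Friday, so the first Saturday is June 2 (1 day later).
The 2nd Saturday is 1 weeks later: 2 + 7 = 9.

9 June 2046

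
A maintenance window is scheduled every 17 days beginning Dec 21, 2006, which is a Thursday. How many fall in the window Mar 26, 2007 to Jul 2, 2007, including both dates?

6

Occurrences land 17·i days after Dec 21, 2006 for i = 0, 1, 2, …
Mar 26, 2007 is 95 days after the start; 95 ÷ 17 = 5 remainder 10; since the remainder is 10, round up to i = 6. First occurrence in the window: #7 on Apr 2, 2007 (6×17 = 102 days in).
Jul 2, 2007 is 193 days after the start; 193 ÷ 17 = 11 remainder 6. Last occurrence in the window: #12 on Jun 26, 2007.
Occurrences #7 through #12: 6 in total.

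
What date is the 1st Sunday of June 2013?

The first Sunday of June 2013 is June 2.

June 2, 2013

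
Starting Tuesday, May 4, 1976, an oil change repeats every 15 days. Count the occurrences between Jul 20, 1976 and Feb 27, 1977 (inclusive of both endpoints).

14

Occurrences land 15·i days after May 4, 1976 for i = 0, 1, 2, …
Jul 20, 1976 is 77 days after the start; 77 ÷ 15 = 5 remainder 2; since the remainder is 2, round up to i = 6. First occurrence in the window: #7 on Aug 2, 1976 (6×15 = 90 days in).
Feb 27, 1977 is 299 days after the start; 299 ÷ 15 = 19 remainder 14. Last occurrence in the window: #20 on Feb 13, 1977.
Occurrences #7 through #20: 14 in total.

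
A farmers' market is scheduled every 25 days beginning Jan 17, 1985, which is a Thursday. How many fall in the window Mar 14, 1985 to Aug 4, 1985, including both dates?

Occurrences land 25·i days after Jan 17, 1985 for i = 0, 1, 2, …
Mar 14, 1985 is 56 days after the start; 56 ÷ 25 = 2 remainder 6; since the remainder is 6, round up to i = 3. First occurrence in the window: #4 on Apr 2, 1985 (3×25 = 75 days in).
Aug 4, 1985 is 199 days after the start; 199 ÷ 25 = 7 remainder 24. Last occurrence in the window: #8 on Jul 11, 1985.
Occurrences #4 through #8: 5 in total.

5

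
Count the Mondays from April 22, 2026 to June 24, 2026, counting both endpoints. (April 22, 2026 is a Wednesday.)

April 22, 2026 is a Wednesday; the first Monday on or after it is April 27, 2026 (5 days later).
From April 27, 2026 to June 24, 2026: 3 + 31 + 24 = 58 days (rest of April, May, June).
58 ÷ 7 = 8 full weeks with remainder 2, so 8 more Mondays after the first → 9.

9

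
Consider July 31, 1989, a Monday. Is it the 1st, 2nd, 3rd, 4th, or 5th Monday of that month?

5th

Day 31 falls in week ⌈31/7⌉ of the month.
Days 1–7 hold the 1st Monday, 8–14 the 2nd, 15–21 the 3rd, 22–28 the 4th, 29–31 the 5th.
31 is in the range for the 5th.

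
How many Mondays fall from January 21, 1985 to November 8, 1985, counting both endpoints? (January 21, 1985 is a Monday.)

January 21, 1985 is a Monday; the first Monday on or after it is January 21, 1985.
From January 21, 1985 to November 8, 1985: 10 + 28 + 31 + 30 + 31 + 30 + 31 + 31 + 30 + 31 + 8 = 291 days (rest of January, February, March, April, May, June, July, August, September, October, November).
291 ÷ 7 = 41 full weeks with remainder 4, so 41 more Mondays after the first → 42.

42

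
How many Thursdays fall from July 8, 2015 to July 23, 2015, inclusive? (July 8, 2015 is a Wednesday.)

July 8, 2015 is a Wednesday; the first Thursday on or after it is July 9, 2015 (1 day later).
From July 9, 2015 to July 23, 2015 is 23 − 9 = 14 days.
14 ÷ 7 = 2 full weeks with remainder 0, so 2 more Thursdays after the first → 3.

3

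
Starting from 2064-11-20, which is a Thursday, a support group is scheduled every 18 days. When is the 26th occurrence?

The 26th occurrence is 25 intervals after the first: 25 × 18 = 450 days after 2064-11-20.
November has 30 days — 10 days to the end of November leaves 440.
From end of November to end of 2064 is 31 days (409 left).
2065 has 365 days (44 left).
January has 31 days (13 left).
13 days into February → 2066-02-13.

2066-02-13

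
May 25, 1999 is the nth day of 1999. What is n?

Days in months before May: 31 + 28 + 31 + 30 = 120.
Plus 25 days into May → day 145.

145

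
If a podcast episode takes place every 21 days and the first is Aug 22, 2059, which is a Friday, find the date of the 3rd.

Oct 3, 2059

The 3rd occurrence is 2 intervals after the first: 2 × 21 = 42 days after Aug 22, 2059.
Aug has 31 days — 9 days to the end of Aug leaves 33.
Sep has 30 days (3 left).
3 days into Oct → Oct 3, 2059.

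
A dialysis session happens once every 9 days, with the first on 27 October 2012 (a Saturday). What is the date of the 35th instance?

The 35th occurrence is 34 intervals after the first: 34 × 9 = 306 days after 27 October 2012.
October has 31 days — 4 days to the end of October leaves 302.
November has 30 days (272 left).
December has 31 days (241 left).
January has 31 days (210 left).
February has 28 days (182 left).
March has 31 days (151 left).
April has 30 days (121 left).
May has 31 days (90 left).
June has 30 days (60 left).
July has 31 days (29 left).
29 days into August → 29 August 2013.

29 August 2013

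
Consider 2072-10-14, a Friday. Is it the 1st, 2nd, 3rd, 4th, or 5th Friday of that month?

Day 14 falls in week ⌈14/7⌉ of the month.
Days 1–7 hold the 1st Friday, 8–14 the 2nd, 15–21 the 3rd, 22–28 the 4th, 29–31 the 5th.
14 is in the range for the 2nd.

2nd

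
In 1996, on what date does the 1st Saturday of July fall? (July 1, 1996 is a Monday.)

1996-07-06

July 1996 begins on a Monday, so the first Saturday is July 6 (5 days later).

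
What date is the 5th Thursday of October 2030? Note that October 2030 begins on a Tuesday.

October 2030 begins on a Tuesday, so the first Thursday is October 3 (2 days later).
The 5th Thursday is 4 weeks later: 3 + 28 = 31.

2030-10-31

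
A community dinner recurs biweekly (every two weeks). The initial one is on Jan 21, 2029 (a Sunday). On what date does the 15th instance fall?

The 15th occurrence is 14 intervals after the first: 14 × 14 = 196 days after Jan 21, 2029.
Jan has 31 days — 10 days to the end of Jan leaves 186.
Feb has 28 days (158 left).
Mar has 31 days (127 left).
Apr has 30 days (97 left).
May has 31 days (66 left).
Jun has 30 days (36 left).
Jul has 31 days (5 left).
5 days into Aug → Aug 5, 2029.

Aug 5, 2029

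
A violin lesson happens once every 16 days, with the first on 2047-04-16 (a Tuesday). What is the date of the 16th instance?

The 16th occurrence is 15 intervals after the first: 15 × 16 = 240 days after 2047-04-16.
April has 30 days — 14 days to the end of April leaves 226.
May has 31 days (195 left).
June has 30 days (165 left).
July has 31 days (134 left).
August has 31 days (103 left).
September has 30 days (73 left).
October has 31 days (42 left).
November has 30 days (12 left).
12 days into December → 2047-12-12.

2047-12-12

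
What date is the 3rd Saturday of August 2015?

The first Saturday of August 2015 is August 1.
The 3rd Saturday is 2 weeks later: 1 + 14 = 15.

August 15, 2015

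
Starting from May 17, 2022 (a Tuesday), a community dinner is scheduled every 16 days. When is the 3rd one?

The 3rd occurrence is 2 intervals after the first: 2 × 16 = 32 days after May 17, 2022.
May has 31 days — 14 days to the end of May leaves 18.
18 days into Jun → Jun 18, 2022.

Jun 18, 2022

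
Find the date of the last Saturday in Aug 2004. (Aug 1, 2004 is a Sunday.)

Aug 28, 2004

Aug 2004 begins on a Sunday, so the first Saturday is Aug 7 (6 days later).
Aug 2004 has 31 days. Adding weeks: 7, 14, 21, 28 — the last one ≤ 31 is the 28th.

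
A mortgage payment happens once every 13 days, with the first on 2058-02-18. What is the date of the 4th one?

2058-03-29

The 4th occurrence is 3 intervals after the first: 3 × 13 = 39 days after 2058-02-18.
February has 28 days — 10 days to the end of February leaves 29.
29 days into March → 2058-03-29.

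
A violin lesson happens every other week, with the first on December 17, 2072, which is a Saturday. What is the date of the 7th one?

The 7th occurrence is 6 intervals after the first: 6 × 14 = 84 days after December 17, 2072.
December has 31 days — 14 days to the end of December leaves 70.
January has 31 days (39 left).
February has 28 days (11 left).
11 days into March → March 11, 2073.

March 11, 2073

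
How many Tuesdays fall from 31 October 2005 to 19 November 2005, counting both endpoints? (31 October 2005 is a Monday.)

31 October 2005 is a Monday; the first Tuesday on or after it is 1 November 2005 (1 day later).
From 1 November 2005 to 19 November 2005 is 19 − 1 = 18 days.
18 ÷ 7 = 2 full weeks with remainder 4, so 2 more Tuesdays after the first → 3.

3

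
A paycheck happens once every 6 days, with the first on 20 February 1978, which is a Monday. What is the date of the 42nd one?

The 42nd occurrence is 41 intervals after the first: 41 × 6 = 246 days after 20 February 1978.
February has 28 days — 8 days to the end of February leaves 238.
March has 31 days (207 left).
April has 30 days (177 left).
May has 31 days (146 left).
June has 30 days (116 left).
July has 31 days (85 left).
August has 31 days (54 left).
September has 30 days (24 left).
24 days into October → 24 October 1978.

24 October 1978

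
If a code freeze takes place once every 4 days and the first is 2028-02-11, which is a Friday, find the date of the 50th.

The 50th occurrence is 49 intervals after the first: 49 × 4 = 196 days after 2028-02-11.
February has 29 days — 18 days to the end of February leaves 178.
March has 31 days (147 left).
April has 30 days (117 left).
May has 31 days (86 left).
June has 30 days (56 left).
July has 31 days (25 left).
25 days into August → 2028-08-25.

2028-08-25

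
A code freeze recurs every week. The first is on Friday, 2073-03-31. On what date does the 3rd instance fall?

2073-04-14

The 3rd occurrence is 2 intervals after the first: 2 × 7 = 14 days after 2073-03-31.
March has 31 days — 0 days to the end of March leaves 14.
14 days into April → 2073-04-14.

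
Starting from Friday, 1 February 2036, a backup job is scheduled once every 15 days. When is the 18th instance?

13 October 2036

The 18th occurrence is 17 intervals after the first: 17 × 15 = 255 days after 1 February 2036.
February has 29 days — 28 days to the end of February leaves 227.
March has 31 days (196 left).
April has 30 days (166 left).
May has 31 days (135 left).
June has 30 days (105 left).
July has 31 days (74 left).
August has 31 days (43 left).
September has 30 days (13 left).
13 days into October → 13 October 2036.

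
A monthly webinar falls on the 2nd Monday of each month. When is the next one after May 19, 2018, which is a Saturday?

June 11, 2018

May 2018 starts on a Tuesday; its first Monday is the 7th, so the 2nd Monday is the 14th — May 14, 2018.
That is not after May 19, 2018, so look at June 2018.
June 2018 starts on a Friday; its first Monday is the 4th, so the 2nd Monday is the 11th — June 11, 2018.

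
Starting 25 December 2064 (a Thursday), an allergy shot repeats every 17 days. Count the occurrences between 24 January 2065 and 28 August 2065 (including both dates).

13

Occurrences land 17·i days after 25 December 2064 for i = 0, 1, 2, …
24 January 2065 is 30 days after the start; 30 ÷ 17 = 1 remainder 13; since the remainder is 13, round up to i = 2. First occurrence in the window: #3 on 28 January 2065 (2×17 = 34 days in).
28 August 2065 is 246 days after the start; 246 ÷ 17 = 14 remainder 8. Last occurrence in the window: #15 on 20 August 2065.
Occurrences #3 through #15: 13 in total.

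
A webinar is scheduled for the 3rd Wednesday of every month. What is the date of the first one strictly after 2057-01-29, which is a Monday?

January 2057 starts on a Monday; its first Wednesday is the 3rd, so the 3rd Wednesday is the 17th — 2057-01-17.
That is not after 2057-01-29, so look at February 2057.
February 2057 starts on a Thursday; its first Wednesday is the 7th, so the 3rd Wednesday is the 21st — 2057-02-21.

2057-02-21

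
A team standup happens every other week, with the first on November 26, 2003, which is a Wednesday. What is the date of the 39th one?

The 39th occurrence is 38 intervals after the first: 38 × 14 = 532 days after November 26, 2003.
November has 30 days — 4 days to the end of November leaves 528.
From end of November to end of 2003 is 31 days (497 left).
2004 has 366 days (131 left).
January has 31 days (100 left).
February has 28 days (72 left).
March has 31 days (41 left).
April has 30 days (11 left).
11 days into May → May 11, 2005.

May 11, 2005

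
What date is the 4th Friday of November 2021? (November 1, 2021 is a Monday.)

November 26, 2021

November 2021 begins on a Monday, so the first Friday is November 5 (4 days later).
The 4th Friday is 3 weeks later: 5 + 21 = 26.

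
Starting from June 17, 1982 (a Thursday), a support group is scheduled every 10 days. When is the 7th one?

The 7th occurrence is 6 intervals after the first: 6 × 10 = 60 days after June 17, 1982.
June has 30 days — 13 days to the end of June leaves 47.
July has 31 days (16 left).
16 days into August → August 16, 1982.

August 16, 1982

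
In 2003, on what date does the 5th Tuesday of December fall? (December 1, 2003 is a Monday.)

December 2003 begins on a Monday, so the first Tuesday is December 2 (1 day later).
The 5th Tuesday is 4 weeks later: 2 + 28 = 30.

30 December 2003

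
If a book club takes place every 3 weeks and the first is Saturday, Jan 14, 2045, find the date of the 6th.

Apr 29, 2045

The 6th occurrence is 5 intervals after the first: 5 × 21 = 105 days after Jan 14, 2045.
Jan has 31 days — 17 days to the end of Jan leaves 88.
Feb has 28 days (60 left).
Mar has 31 days (29 left).
29 days into Apr → Apr 29, 2045.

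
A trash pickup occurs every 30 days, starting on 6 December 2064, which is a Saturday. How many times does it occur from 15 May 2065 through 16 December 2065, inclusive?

Occurrences land 30·i days after 6 December 2064 for i = 0, 1, 2, …
15 May 2065 is 160 days after the start; 160 ÷ 30 = 5 remainder 10; since the remainder is 10, round up to i = 6. First occurrence in the window: #7 on 4 June 2065 (6×30 = 180 days in).
16 December 2065 is 375 days after the start; 375 ÷ 30 = 12 remainder 15. Last occurrence in the window: #13 on 1 December 2065.
Occurrences #7 through #13: 7 in total.

7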